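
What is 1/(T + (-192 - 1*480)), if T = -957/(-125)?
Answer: -125/83043 ≈ -0.0015052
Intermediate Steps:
T = 957/125 (T = -957*(-1/125) = 957/125 ≈ 7.6560)
1/(T + (-192 - 1*480)) = 1/(957/125 + (-192 - 1*480)) = 1/(957/125 + (-192 - 480)) = 1/(957/125 - 672) = 1/(-83043/125) = -125/83043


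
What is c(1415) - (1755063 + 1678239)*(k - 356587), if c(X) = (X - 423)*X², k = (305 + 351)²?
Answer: -251216381998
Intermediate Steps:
k = 430336 (k = 656² = 430336)
c(X) = X²*(-423 + X) (c(X) = (-423 + X)*X² = X²*(-423 + X))
c(1415) - (1755063 + 1678239)*(k - 356587) = 1415²*(-423 + 1415) - (1755063 + 1678239)*(430336 - 356587) = 2002225*992 - 3433302*73749 = 1986207200 - 1*253202589198 = 1986207200 - 253202589198 = -251216381998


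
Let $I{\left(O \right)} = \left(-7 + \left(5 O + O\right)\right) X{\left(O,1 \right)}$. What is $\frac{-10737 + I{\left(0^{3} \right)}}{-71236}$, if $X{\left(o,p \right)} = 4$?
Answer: $\frac{10765}{71236} \approx 0.15112$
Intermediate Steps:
$I{\left(O \right)} = -28 + 24 O$ ($I{\left(O \right)} = \left(-7 + \left(5 O + O\right)\right) 4 = \left(-7 + 6 O\right) 4 = -28 + 24 O$)
$\frac{-10737 + I{\left(0^{3} \right)}}{-71236} = \frac{-10737 - \left(28 - 24 \cdot 0^{3}\right)}{-71236} = \left(-10737 + \left(-28 + 24 \cdot 0\right)\right) \left(- \frac{1}{71236}\right) = \left(-10737 + \left(-28 + 0\right)\right) \left(- \frac{1}{71236}\right) = \left(-10737 - 28\right) \left(- \frac{1}{71236}\right) = \left(-10765\right) \left(- \frac{1}{71236}\right) = \frac{10765}{71236}$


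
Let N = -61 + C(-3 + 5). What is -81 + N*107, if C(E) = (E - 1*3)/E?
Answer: -13323/2 ≈ -6661.5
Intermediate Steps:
C(E) = (-3 + E)/E (C(E) = (E - 3)/E = (-3 + E)/E)
N = -123/2 (N = -61 + (-3 + (-3 + 5))/(-3 + 5) = -61 + (-3 + 2)/2 = -61 + (½)*(-1) = -61 - ½ = -123/2 ≈ -61.500)
-81 + N*107 = -81 - 123/2*107 = -81 - 13161/2 = -13323/2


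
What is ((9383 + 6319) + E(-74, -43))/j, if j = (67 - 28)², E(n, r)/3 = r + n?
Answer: 5117/507 ≈ 10.093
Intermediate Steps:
E(n, r) = 3*n + 3*r (E(n, r) = 3*(r + n) = 3*(n + r) = 3*n + 3*r)
j = 1521 (j = 39² = 1521)
((9383 + 6319) + E(-74, -43))/j = ((9383 + 6319) + (3*(-74) + 3*(-43)))/1521 = (15702 + (-222 - 129))*(1/1521) = (15702 - 351)*(1/1521) = 15351*(1/1521) = 5117/507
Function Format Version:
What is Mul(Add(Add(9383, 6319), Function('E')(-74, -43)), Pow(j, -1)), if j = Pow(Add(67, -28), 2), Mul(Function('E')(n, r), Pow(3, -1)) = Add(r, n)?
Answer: Rational(5117, 507) ≈ 10.093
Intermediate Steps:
Function('E')(n, r) = Add(Mul(3, n), Mul(3, r)) (Function('E')(n, r) = Mul(3, Add(r, n)) = Mul(3, Add(n, r)) = Add(Mul(3, n), Mul(3, r)))
j = 1521 (j = Pow(39, 2) = 1521)
Mul(Add(Add(9383, 6319), Function('E')(-74, -43)), Pow(j, -1)) = Mul(Add(Add(9383, 6319), Add(Mul(3, -74), Mul(3, -43))), Pow(1521, -1)) = Mul(Add(15702, Add(-222, -129)), Rational(1, 1521)) = Mul(Add(15702, -351), Rational(1, 1521)) = Mul(15351, Rational(1, 1521)) = Rational(5117, 507)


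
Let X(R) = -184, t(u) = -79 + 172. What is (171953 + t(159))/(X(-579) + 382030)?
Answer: 86023/190923 ≈ 0.45056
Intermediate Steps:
t(u) = 93
(171953 + t(159))/(X(-579) + 382030) = (171953 + 93)/(-184 + 382030) = 172046/381846 = 172046*(1/381846) = 86023/190923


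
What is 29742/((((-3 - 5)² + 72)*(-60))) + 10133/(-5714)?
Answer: -21052589/3885520 ≈ -5.4182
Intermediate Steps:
29742/((((-3 - 5)² + 72)*(-60))) + 10133/(-5714) = 29742/((((-8)² + 72)*(-60))) + 10133*(-1/5714) = 29742/(((64 + 72)*(-60))) - 10133/5714 = 29742/((136*(-60))) - 10133/5714 = 29742/(-8160) - 10133/5714 = 29742*(-1/8160) - 10133/5714 = -4957/1360 - 10133/5714 = -21052589/3885520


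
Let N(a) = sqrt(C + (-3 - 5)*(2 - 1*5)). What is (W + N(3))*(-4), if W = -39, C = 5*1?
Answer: 156 - 4*sqrt(29) ≈ 134.46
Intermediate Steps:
C = 5
N(a) = sqrt(29) (N(a) = sqrt(5 + (-3 - 5)*(2 - 1*5)) = sqrt(5 - 8*(2 - 5)) = sqrt(5 - 8*(-3)) = sqrt(5 + 24) = sqrt(29))
(W + N(3))*(-4) = (-39 + sqrt(29))*(-4) = 156 - 4*sqrt(29)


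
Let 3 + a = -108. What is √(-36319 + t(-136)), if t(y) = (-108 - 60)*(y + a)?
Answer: √5177 ≈ 71.951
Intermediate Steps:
a = -111 (a = -3 - 108 = -111)
t(y) = 18648 - 168*y (t(y) = (-108 - 60)*(y - 111) = -168*(-111 + y) = 18648 - 168*y)
√(-36319 + t(-136)) = √(-36319 + (18648 - 168*(-136))) = √(-36319 + (18648 + 22848)) = √(-36319 + 41496) = √5177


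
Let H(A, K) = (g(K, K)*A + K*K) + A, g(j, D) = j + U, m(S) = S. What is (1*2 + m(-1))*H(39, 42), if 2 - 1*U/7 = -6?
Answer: 5625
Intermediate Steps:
U = 56 (U = 14 - 7*(-6) = 14 + 42 = 56)
g(j, D) = 56 + j (g(j, D) = j + 56 = 56 + j)
H(A, K) = A + K**2 + A*(56 + K) (H(A, K) = ((56 + K)*A + K*K) + A = (A*(56 + K) + K**2) + A = (K**2 + A*(56 + K)) + A = A + K**2 + A*(56 + K))
(1*2 + m(-1))*H(39, 42) = (1*2 - 1)*(39 + 42**2 + 39*(56 + 42)) = (2 - 1)*(39 + 1764 + 39*98) = 1*(39 + 1764 + 3822) = 1*5625 = 5625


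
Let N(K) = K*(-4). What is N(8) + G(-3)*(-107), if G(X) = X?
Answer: 289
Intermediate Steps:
N(K) = -4*K
N(8) + G(-3)*(-107) = -4*8 - 3*(-107) = -32 + 321 = 289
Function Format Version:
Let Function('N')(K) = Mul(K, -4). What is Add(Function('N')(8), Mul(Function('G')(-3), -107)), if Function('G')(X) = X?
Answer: 289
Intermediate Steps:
Function('N')(K) = Mul(-4, K)
Add(Function('N')(8), Mul(Function('G')(-3), -107)) = Add(Mul(-4, 8), Mul(-3, -107)) = Add(-32, 321) = 289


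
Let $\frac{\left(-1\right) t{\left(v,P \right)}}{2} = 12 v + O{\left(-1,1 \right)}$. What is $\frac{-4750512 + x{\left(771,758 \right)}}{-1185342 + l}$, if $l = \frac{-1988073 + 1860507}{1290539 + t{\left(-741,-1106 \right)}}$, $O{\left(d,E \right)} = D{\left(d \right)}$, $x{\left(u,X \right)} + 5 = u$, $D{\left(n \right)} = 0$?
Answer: $\frac{3107100967979}{775405164516} \approx 4.0071$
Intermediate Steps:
$x{\left(u,X \right)} = -5 + u$
$O{\left(d,E \right)} = 0$
$t{\left(v,P \right)} = - 24 v$ ($t{\left(v,P \right)} = - 2 \left(12 v + 0\right) = - 2 \cdot 12 v = - 24 v$)
$l = - \frac{127566}{1308323}$ ($l = \frac{-1988073 + 1860507}{1290539 - -17784} = - \frac{127566}{1290539 + 17784} = - \frac{127566}{1308323} \approx -0.097503$)
$\frac{-4750512 + x{\left(771,758 \right)}}{-1185342 + l} = \frac{-4750512 + \left(-5 + 771\right)}{-1185342 - \frac{127566}{1308323}} = \frac{-4750512 + 766}{- \frac{1550810329032}{1308323}} = \left(-4749746\right) \left(- \frac{1308323}{1550810329032}\right) = \frac{3107100967979}{775405164516}$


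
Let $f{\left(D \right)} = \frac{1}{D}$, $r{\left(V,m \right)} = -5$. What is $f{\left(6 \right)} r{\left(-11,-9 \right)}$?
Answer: $- \frac{5}{6} \approx -0.83333$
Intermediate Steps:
$f{\left(6 \right)} r{\left(-11,-9 \right)} = \frac{1}{6} \left(-5\right) = - \frac{5}{6}$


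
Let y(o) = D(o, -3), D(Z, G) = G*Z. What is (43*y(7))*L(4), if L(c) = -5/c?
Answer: 4515/4 ≈ 1128.8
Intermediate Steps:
y(o) = -3*o
(43*y(7))*L(4) = (43*(-3*7))*(-5/4) = (43*(-21))*(-5*¼) = -903*(-5/4) = 4515/4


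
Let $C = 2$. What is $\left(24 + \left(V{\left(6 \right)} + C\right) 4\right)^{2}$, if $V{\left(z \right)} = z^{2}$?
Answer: $30976$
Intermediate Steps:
$\left(24 + \left(V{\left(6 \right)} + C\right) 4\right)^{2} = \left(24 + \left(6^{2} + 2\right) 4\right)^{2} = \left(24 + \left(36 + 2\right) 4\right)^{2} = \left(24 + 38 \cdot 4\right)^{2} = \left(24 + 152\right)^{2} = 176^{2} = 30976$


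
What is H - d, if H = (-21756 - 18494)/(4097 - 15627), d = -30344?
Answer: 34990657/1153 ≈ 30348.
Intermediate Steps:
H = 4025/1153 (H = -40250/(-11530) = -40250*(-1/11530) = 4025/1153 ≈ 3.4909)
H - d = 4025/1153 - 1*(-30344) = 4025/1153 + 30344 = 34990657/1153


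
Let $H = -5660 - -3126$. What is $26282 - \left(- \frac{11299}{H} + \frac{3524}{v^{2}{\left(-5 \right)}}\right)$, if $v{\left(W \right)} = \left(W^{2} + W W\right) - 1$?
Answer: $\frac{22838164439}{869162} \approx 26276.0$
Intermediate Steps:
$v{\left(W \right)} = -1 + 2 W^{2}$ ($v{\left(W \right)} = \left(W^{2} + W^{2}\right) - 1 = 2 W^{2} - 1 = -1 + 2 W^{2}$)
$H = -2534$ ($H = -5660 + 3126 = -2534$)
$26282 - \left(- \frac{11299}{H} + \frac{3524}{v^{2}{\left(-5 \right)}}\right) = 26282 - \left(\frac{11299}{2534} + \frac{3524}{\left(-1 + 2 \left(-5\right)^{2}\right)^{2}}\right) = 26282 - \left(\frac{11299}{2534} + \frac{3524}{\left(-1 + 2 \cdot 25\right)^{2}}\right) = 26282 - \left(\frac{11299}{2534} + \frac{3524}{\left(-1 + 50\right)^{2}}\right) = 26282 - \left(\frac{11299}{2534} + \frac{3524}{49^{2}}\right) = 26282 - \left(\frac{11299}{2534} + \frac{3524}{2401}\right) = 26282 - \frac{5151245}{869162} = \frac{22838164439}{869162}$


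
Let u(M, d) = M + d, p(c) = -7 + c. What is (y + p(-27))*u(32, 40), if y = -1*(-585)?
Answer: 39672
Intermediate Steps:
y = 585
(y + p(-27))*u(32, 40) = (585 + (-7 - 27))*(32 + 40) = (585 - 34)*72 = 551*72 = 39672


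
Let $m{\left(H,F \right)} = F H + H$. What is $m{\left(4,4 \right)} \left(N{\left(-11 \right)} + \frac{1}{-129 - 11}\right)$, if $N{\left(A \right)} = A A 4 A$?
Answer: $- \frac{745361}{7} \approx -1.0648 \cdot 10^{5}$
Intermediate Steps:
$m{\left(H,F \right)} = H + F H$
$N{\left(A \right)} = 4 A^{3}$ ($N{\left(A \right)} = A^{2} \cdot 4 A = 4 A^{2} A = 4 A^{3}$)
$m{\left(4,4 \right)} \left(N{\left(-11 \right)} + \frac{1}{-129 - 11}\right) = 4 \left(1 + 4\right) \left(4 \left(-11\right)^{3} + \frac{1}{-129 - 11}\right) = 4 \cdot 5 \left(4 \left(-1331\right) + \frac{1}{-140}\right) = 20 \left(-5324 - \frac{1}{140}\right) = 20 \left(- \frac{745361}{140}\right) = - \frac{745361}{7}$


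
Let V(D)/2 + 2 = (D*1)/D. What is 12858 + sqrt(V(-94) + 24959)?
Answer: 12858 + 3*sqrt(2773) ≈ 13016.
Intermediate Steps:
V(D) = -2 (V(D) = -4 + 2*((D*1)/D) = -4 + 2*(D/D) = -4 + 2*1 = -4 + 2 = -2)
12858 + sqrt(V(-94) + 24959) = 12858 + sqrt(-2 + 24959) = 12858 + sqrt(24957) = 12858 + 3*sqrt(2773)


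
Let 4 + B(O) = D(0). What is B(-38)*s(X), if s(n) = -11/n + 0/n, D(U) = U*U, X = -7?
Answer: -44/7 ≈ -6.2857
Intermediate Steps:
D(U) = U²
s(n) = -11/n (s(n) = -11/n + 0 = -11/n)
B(O) = -4 (B(O) = -4 + 0² = -4 + 0 = -4)
B(-38)*s(X) = -(-44)/(-7) = -(-44)*(-1)/7 = -4*11/7 = -44/7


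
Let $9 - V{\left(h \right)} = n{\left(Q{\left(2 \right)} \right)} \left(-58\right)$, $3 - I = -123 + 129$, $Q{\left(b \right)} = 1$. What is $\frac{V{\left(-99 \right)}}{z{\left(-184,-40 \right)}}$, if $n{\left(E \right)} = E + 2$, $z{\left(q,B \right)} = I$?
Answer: $-61$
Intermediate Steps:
$I = -3$ ($I = 3 - \left(-123 + 129\right) = 3 - 6 = -3$)
$z{\left(q,B \right)} = -3$
$n{\left(E \right)} = 2 + E$
$V{\left(h \right)} = 183$ ($V{\left(h \right)} = 9 - \left(2 + 1\right) \left(-58\right) = 9 - 3 \left(-58\right) = 9 - -174 = 9 + 174 = 183$)
$\frac{V{\left(-99 \right)}}{z{\left(-184,-40 \right)}} = \frac{183}{-3} = 183 \left(- \frac{1}{3}\right) = -61$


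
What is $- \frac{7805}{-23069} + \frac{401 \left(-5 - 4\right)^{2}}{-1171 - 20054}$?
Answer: $- \frac{194547688}{163213175} \approx -1.192$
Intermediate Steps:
$- \frac{7805}{-23069} + \frac{401 \left(-5 - 4\right)^{2}}{-1171 - 20054} = \left(-7805\right) \left(- \frac{1}{23069}\right) + \frac{401 \left(-9\right)^{2}}{-1171 - 20054} = \frac{7805}{23069} + \frac{401 \cdot 81}{-21225} = \frac{7805}{23069} + 32481 \left(- \frac{1}{21225}\right) = \frac{7805}{23069} - \frac{10827}{7075} = - \frac{194547688}{163213175}$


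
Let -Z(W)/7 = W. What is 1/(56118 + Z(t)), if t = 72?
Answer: 1/55614 ≈ 1.7981e-5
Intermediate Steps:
Z(W) = -7*W
1/(56118 + Z(t)) = 1/(56118 - 7*72) = 1/(56118 - 504) = 1/55614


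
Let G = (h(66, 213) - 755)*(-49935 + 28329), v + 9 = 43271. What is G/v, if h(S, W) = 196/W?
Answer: 578389019/1535801 ≈ 376.60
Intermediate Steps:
v = 43262 (v = -9 + 43271 = 43262)
G = 1156778038/71 (G = (196/213 - 755)*(-49935 + 28329) = (196*(1/213) - 755)*(-21606) = (196/213 - 755)*(-21606) = -160619/213*(-21606) = 1156778038/71 ≈ 1.6293e+7)
G/v = (1156778038/71)/43262 = (1156778038/71)*(1/43262) = 578389019/1535801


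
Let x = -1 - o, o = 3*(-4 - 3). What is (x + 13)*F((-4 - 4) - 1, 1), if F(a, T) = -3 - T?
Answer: -132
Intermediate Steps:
o = -21 (o = 3*(-7) = -21)
x = 20 (x = -1 - 1*(-21) = -1 + 21 = 20)
(x + 13)*F((-4 - 4) - 1, 1) = (20 + 13)*(-3 - 1*1) = 33*(-3 - 1) = 33*(-4) = -132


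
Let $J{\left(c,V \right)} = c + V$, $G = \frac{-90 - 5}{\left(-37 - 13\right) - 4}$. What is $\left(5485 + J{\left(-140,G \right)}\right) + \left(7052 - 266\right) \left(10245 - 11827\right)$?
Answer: $- \frac{579425683}{54} \approx -1.073 \cdot 10^{7}$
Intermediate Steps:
$G = \frac{95}{54}$ ($G = - \frac{95}{-50 - 4} = - \frac{95}{-54} = \left(-95\right) \left(- \frac{1}{54}\right) = \frac{95}{54} \approx 1.7593$)
$J{\left(c,V \right)} = V + c$
$\left(5485 + J{\left(-140,G \right)}\right) + \left(7052 - 266\right) \left(10245 - 11827\right) = \left(5485 + \left(\frac{95}{54} - 140\right)\right) + \left(7052 - 266\right) \left(10245 - 11827\right) = \left(5485 - \frac{7465}{54}\right) + 6786 \left(-1582\right) = \frac{288725}{54} - 10735452 = - \frac{579425683}{54}$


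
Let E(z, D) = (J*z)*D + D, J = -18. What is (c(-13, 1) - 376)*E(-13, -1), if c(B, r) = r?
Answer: 88125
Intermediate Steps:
E(z, D) = D - 18*D*z (E(z, D) = (-18*z)*D + D = -18*D*z + D = D - 18*D*z)
(c(-13, 1) - 376)*E(-13, -1) = (1 - 376)*(-(1 - 18*(-13))) = -(-375)*(1 + 234) = -(-375)*235 = -375*(-235) = 88125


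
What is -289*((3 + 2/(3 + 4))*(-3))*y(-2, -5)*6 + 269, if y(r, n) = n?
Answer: -596347/7 ≈ -85192.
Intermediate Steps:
-289*((3 + 2/(3 + 4))*(-3))*y(-2, -5)*6 + 269 = -289*((3 + 2/(3 + 4))*(-3))*(-5)*6 + 269 = -289*((3 + 2/7)*(-3))*(-5)*6 + 269 = -289*((23/7)*(-3))*(-5)*6 + 269 = -289*(-69/7*(-5))*6 + 269 = -99705*6/7 + 269 = -289*2070/7 + 269 = -598230/7 + 269 = -596347/7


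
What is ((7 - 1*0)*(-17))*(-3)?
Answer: 357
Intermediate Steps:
((7 - 1*0)*(-17))*(-3) = ((7 + 0)*(-17))*(-3) = (7*(-17))*(-3) = -119*(-3) = 357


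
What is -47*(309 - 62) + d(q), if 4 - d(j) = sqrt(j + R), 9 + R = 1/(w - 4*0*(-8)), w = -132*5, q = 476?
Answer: -11605 - sqrt(50856135)/330 ≈ -11627.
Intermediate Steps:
w = -660
R = -5941/660 (R = -9 + 1/(-660 - 4*0*(-8)) = -9 + 1/(-660 + 0*(-8)) = -9 + 1/(-660 + 0) = -9 + 1/(-660) = -9 - 1/660 = -5941/660 ≈ -9.0015)
d(j) = 4 - sqrt(-5941/660 + j) (d(j) = 4 - sqrt(j - 5941/660) = 4 - sqrt(-5941/660 + j))
-47*(309 - 62) + d(q) = -47*(309 - 62) + (4 - sqrt(-980265 + 108900*476)/330) = -47*247 + (4 - sqrt(-980265 + 51836400)/330) = -11609 + (4 - sqrt(50856135)/330) = -11605 - sqrt(50856135)/330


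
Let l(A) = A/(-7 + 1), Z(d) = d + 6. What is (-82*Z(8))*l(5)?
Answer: 2870/3 ≈ 956.67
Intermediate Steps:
Z(d) = 6 + d
l(A) = -A/6 (l(A) = A/(-6) = -A/6)
(-82*Z(8))*l(5) = (-82*(6 + 8))*(-⅙*5) = -82*14*(-⅚) = -1148*(-⅚) = 2870/3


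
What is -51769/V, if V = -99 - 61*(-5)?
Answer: -51769/206 ≈ -251.31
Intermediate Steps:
V = 206 (V = -99 + 305 = 206)
-51769/V = -51769/206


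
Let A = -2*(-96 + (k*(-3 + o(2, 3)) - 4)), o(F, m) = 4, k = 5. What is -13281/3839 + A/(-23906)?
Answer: -159112498/45887567 ≈ -3.4674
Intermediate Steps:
A = 190 (A = -2*(-96 + (5*(-3 + 4) - 4)) = -2*(-96 + (5*1 - 4)) = -2*(-96 + (5 - 4)) = -2*(-96 + 1) = -2*(-95) = 190)
-13281/3839 + A/(-23906) = -13281/3839 + 190/(-23906) = -13281*1/3839 + 190*(-1/23906) = -13281/3839 - 95/11953 = -159112498/45887567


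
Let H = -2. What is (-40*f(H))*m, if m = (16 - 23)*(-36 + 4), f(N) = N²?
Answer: -35840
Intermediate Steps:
m = 224 (m = -7*(-32) = 224)
(-40*f(H))*m = -40*(-2)²*224 = -40*4*224 = -160*224 = -35840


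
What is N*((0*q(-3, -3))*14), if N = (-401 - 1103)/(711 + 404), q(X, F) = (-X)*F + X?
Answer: 0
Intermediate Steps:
q(X, F) = X - F*X (q(X, F) = -F*X + X = X - F*X)
N = -1504/1115 ≈ -1.3489
N*((0*q(-3, -3))*14) = -1504*0*(-3*(1 - 1*(-3)))*14/1115 = -1504*0*(-3*(1 + 3))*14/1115 = -1504*0*(-3*4)*14/1115 = -1504*0*(-12)*14/1115 = -0*14 = -1504/1115*0 = 0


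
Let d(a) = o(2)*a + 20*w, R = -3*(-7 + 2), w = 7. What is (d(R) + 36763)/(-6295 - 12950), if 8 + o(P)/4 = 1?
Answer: -12161/6415 ≈ -1.8957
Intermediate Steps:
o(P) = -28 (o(P) = -32 + 4*1 = -32 + 4 = -28)
R = 15 (R = -3*(-5) = 15)
d(a) = 140 - 28*a (d(a) = -28*a + 20*7 = -28*a + 140 = 140 - 28*a)
(d(R) + 36763)/(-6295 - 12950) = ((140 - 28*15) + 36763)/(-6295 - 12950) = ((140 - 420) + 36763)/(-19245) = (-280 + 36763)*(-1/19245) = 36483*(-1/19245) = -12161/6415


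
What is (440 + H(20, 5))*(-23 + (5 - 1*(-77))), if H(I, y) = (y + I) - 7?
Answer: 27022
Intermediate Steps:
H(I, y) = -7 + I + y (H(I, y) = (I + y) - 7 = -7 + I + y)
(440 + H(20, 5))*(-23 + (5 - 1*(-77))) = (440 + (-7 + 20 + 5))*(-23 + (5 - 1*(-77))) = (440 + 18)*(-23 + (5 + 77)) = 458*(-23 + 82) = 458*59 = 27022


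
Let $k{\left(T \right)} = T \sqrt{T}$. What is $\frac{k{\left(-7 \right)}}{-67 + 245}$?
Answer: $- \frac{7 i \sqrt{7}}{178} \approx - 0.10405 i$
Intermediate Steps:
$k{\left(T \right)} = T^{\frac{3}{2}}$
$\frac{k{\left(-7 \right)}}{-67 + 245} = \frac{\left(-7\right)^{\frac{3}{2}}}{-67 + 245} = \frac{\left(-7\right) i \sqrt{7}}{178} = - \frac{7 i \sqrt{7}}{178}$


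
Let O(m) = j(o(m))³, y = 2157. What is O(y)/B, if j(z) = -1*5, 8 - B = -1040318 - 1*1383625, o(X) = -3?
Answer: -125/2423951 ≈ -5.1569e-5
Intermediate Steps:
B = 2423951 (B = 8 - (-1040318 - 1*1383625) = 8 - (-1040318 - 1383625) = 8 - 1*(-2423943) = 8 + 2423943 = 2423951)
j(z) = -5
O(m) = -125 (O(m) = (-5)³ = -125)
O(y)/B = -125/2423951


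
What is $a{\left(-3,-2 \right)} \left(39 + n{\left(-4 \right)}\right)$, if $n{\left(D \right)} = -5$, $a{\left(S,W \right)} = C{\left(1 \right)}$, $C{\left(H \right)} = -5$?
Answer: $-170$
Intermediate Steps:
$a{\left(S,W \right)} = -5$
$a{\left(-3,-2 \right)} \left(39 + n{\left(-4 \right)}\right) = - 5 \left(39 - 5\right) = \left(-5\right) 34 = -170$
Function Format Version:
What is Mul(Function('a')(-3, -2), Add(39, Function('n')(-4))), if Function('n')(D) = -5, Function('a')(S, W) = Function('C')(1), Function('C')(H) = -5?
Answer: -170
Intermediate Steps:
Function('a')(S, W) = -5
Mul(Function('a')(-3, -2), Add(39, Function('n')(-4))) = Mul(-5, Add(39, -5)) = Mul(-5, 34) = -170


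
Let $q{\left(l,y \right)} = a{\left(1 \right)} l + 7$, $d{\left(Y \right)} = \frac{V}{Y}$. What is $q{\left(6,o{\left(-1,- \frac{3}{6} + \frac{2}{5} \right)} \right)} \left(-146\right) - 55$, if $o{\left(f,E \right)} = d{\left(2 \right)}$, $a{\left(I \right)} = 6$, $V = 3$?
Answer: $-6333$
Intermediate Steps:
$d{\left(Y \right)} = \frac{3}{Y}$
$o{\left(f,E \right)} = \frac{3}{2}$
$q{\left(l,y \right)} = 7 + 6 l$ ($q{\left(l,y \right)} = 6 l + 7 = 7 + 6 l$)
$q{\left(6,o{\left(-1,- \frac{3}{6} + \frac{2}{5} \right)} \right)} \left(-146\right) - 55 = \left(7 + 6 \cdot 6\right) \left(-146\right) - 55 = \left(7 + 36\right) \left(-146\right) - 55 = 43 \left(-146\right) - 55 = -6278 - 55 = -6333$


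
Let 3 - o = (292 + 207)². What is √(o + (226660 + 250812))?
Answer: 3*√25386 ≈ 477.99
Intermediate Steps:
o = -248998 (o = 3 - (292 + 207)² = 3 - 1*499² = 3 - 1*249001 = 3 - 249001 = -248998)
√(o + (226660 + 250812)) = √(-248998 + (226660 + 250812)) = √(-248998 + 477472) = √228474 = 3*√25386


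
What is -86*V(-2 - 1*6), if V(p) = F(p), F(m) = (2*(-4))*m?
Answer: -5504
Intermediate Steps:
F(m) = -8*m
V(p) = -8*p
-86*V(-2 - 1*6) = -(-688)*(-2 - 1*6) = -(-688)*(-2 - 6) = -(-688)*(-8) = -86*64 = -5504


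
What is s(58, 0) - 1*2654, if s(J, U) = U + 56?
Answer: -2598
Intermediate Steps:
s(J, U) = 56 + U
s(58, 0) - 1*2654 = (56 + 0) - 1*2654 = 56 - 2654 = -2598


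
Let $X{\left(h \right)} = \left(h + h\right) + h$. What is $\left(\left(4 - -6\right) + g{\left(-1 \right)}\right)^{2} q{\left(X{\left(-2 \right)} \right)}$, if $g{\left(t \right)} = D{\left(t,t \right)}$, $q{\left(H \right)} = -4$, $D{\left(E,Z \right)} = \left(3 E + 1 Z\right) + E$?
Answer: $-100$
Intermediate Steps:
$X{\left(h \right)} = 3 h$ ($X{\left(h \right)} = 2 h + h = 3 h$)
$D{\left(E,Z \right)} = Z + 4 E$ ($D{\left(E,Z \right)} = \left(3 E + Z\right) + E = \left(Z + 3 E\right) + E = Z + 4 E$)
$g{\left(t \right)} = 5 t$ ($g{\left(t \right)} = t + 4 t = 5 t$)
$\left(\left(4 - -6\right) + g{\left(-1 \right)}\right)^{2} q{\left(X{\left(-2 \right)} \right)} = \left(\left(4 - -6\right) + 5 \left(-1\right)\right)^{2} \left(-4\right) = \left(\left(4 + 6\right) - 5\right)^{2} \left(-4\right) = \left(10 - 5\right)^{2} \left(-4\right) = 5^{2} \left(-4\right) = 25 \left(-4\right) = -100$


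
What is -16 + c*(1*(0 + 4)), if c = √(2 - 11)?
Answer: -16 + 12*I ≈ -16.0 + 12.0*I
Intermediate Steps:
c = 3*I (c = √(-9) = 3*I ≈ 3.0*I)
-16 + c*(1*(0 + 4)) = -16 + (3*I)*(1*(0 + 4)) = -16 + (3*I)*(1*4) = -16 + (3*I)*4 = -16 + 12*I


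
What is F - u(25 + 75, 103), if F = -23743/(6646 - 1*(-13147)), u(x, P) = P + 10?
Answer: -2260352/19793 ≈ -114.20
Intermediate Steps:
u(x, P) = 10 + P
F = -23743/19793 (F = -23743/(6646 + 13147) = -23743/19793 ≈ -1.1996)
F - u(25 + 75, 103) = -23743/19793 - (10 + 103) = -23743/19793 - 1*113 = -23743/19793 - 113 = -2260352/19793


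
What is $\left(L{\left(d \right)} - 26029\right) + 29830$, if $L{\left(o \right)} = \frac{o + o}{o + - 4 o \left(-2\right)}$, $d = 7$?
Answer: $\frac{34211}{9} \approx 3801.2$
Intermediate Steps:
$L{\left(o \right)} = \frac{2}{9}$ ($L{\left(o \right)} = \frac{2 o}{o + 8 o} = \frac{2 o}{9 o} = 2 o \frac{1}{9 o} = \frac{2}{9}$)
$\left(L{\left(d \right)} - 26029\right) + 29830 = \left(\frac{2}{9} - 26029\right) + 29830 = - \frac{234259}{9} + 29830 = \frac{34211}{9}$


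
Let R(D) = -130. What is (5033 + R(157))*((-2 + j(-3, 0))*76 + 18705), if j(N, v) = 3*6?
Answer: 97672663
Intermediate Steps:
j(N, v) = 18
(5033 + R(157))*((-2 + j(-3, 0))*76 + 18705) = (5033 - 130)*((-2 + 18)*76 + 18705) = 4903*(16*76 + 18705) = 4903*(1216 + 18705) = 4903*19921 = 97672663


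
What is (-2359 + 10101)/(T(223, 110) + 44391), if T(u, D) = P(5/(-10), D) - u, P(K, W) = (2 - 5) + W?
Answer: 1106/6325 ≈ 0.17486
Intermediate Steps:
P(K, W) = -3 + W
T(u, D) = -3 + D - u (T(u, D) = (-3 + D) - u = -3 + D - u)
(-2359 + 10101)/(T(223, 110) + 44391) = (-2359 + 10101)/((-3 + 110 - 1*223) + 44391) = 7742/((-3 + 110 - 223) + 44391) = 7742/(-116 + 44391) = 7742/44275 = 7742*(1/44275) = 1106/6325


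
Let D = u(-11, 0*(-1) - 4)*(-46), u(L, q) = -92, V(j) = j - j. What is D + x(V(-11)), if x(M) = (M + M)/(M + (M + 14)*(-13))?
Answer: 4232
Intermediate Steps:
V(j) = 0
x(M) = 2*M/(-182 - 12*M) (x(M) = (2*M)/(M + (14 + M)*(-13)) = (2*M)/(M + (-182 - 13*M)) = (2*M)/(-182 - 12*M) = 2*M/(-182 - 12*M))
D = 4232 (D = -92*(-46) = 4232)
D + x(V(-11)) = 4232 - 1*0/(91 + 6*0) = 4232 - 1*0/(91 + 0) = 4232 - 1*0/91 = 4232 - 1*0*1/91 = 4232 + 0 = 4232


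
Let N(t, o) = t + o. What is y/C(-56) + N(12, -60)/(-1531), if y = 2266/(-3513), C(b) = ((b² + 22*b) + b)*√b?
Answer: 48/1531 + 103*I*√14/8262576 ≈ 0.031352 + 4.6643e-5*I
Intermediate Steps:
C(b) = √b*(b² + 23*b) (C(b) = (b² + 23*b)*√b = √b*(b² + 23*b))
y = -2266/3513 (y = 2266*(-1/3513) = -2266/3513 ≈ -0.64503)
N(t, o) = o + t
y/C(-56) + N(12, -60)/(-1531) = -2266*I*√14/(1568*(23 - 56))/3513 + (-60 + 12)/(-1531) = -2266*(-I*√14/51744)/3513 - 48*(-1/1531) = -2266*(-I*√14/51744)/3513 + 48/1531 = -(-103)*I*√14/8262576 + 48/1531 = 103*I*√14/8262576 + 48/1531 = 48/1531 + 103*I*√14/8262576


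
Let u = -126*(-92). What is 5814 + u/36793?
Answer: 213926094/36793 ≈ 5814.3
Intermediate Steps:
u = 11592
5814 + u/36793 = 5814 + 11592/36793 = 213926094/36793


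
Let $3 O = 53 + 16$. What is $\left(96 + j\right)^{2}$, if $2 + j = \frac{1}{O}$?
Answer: $\frac{4678569}{529} \approx 8844.2$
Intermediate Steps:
$O = 23$ ($O = \frac{53 + 16}{3} = \frac{1}{3} \cdot 69 = 23$)
$j = - \frac{45}{23}$ ($j = -2 + \frac{1}{23} = - \frac{45}{23} \approx -1.9565$)
$\left(96 + j\right)^{2} = \left(96 - \frac{45}{23}\right)^{2} = \left(\frac{2163}{23}\right)^{2} = \frac{4678569}{529}$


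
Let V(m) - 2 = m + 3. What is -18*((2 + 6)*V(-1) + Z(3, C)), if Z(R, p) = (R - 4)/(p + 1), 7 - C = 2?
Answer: -573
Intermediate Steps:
C = 5 (C = 7 - 1*2 = 7 - 2 = 5)
V(m) = 5 + m (V(m) = 2 + (m + 3) = 2 + (3 + m) = 5 + m)
Z(R, p) = (-4 + R)/(1 + p)
-18*((2 + 6)*V(-1) + Z(3, C)) = -18*((2 + 6)*(5 - 1) + (-4 + 3)/(1 + 5)) = -18*(8*4 - 1/6) = -18*(32 + (⅙)*(-1)) = -18*(32 - ⅙) = -18*191/6 = -573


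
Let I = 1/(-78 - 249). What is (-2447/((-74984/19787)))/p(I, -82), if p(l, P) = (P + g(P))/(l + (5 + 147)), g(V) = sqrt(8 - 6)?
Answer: -98668921856347/82410940248 - 2406559069667*sqrt(2)/164821880496 ≈ -1217.9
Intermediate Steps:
g(V) = sqrt(2)
I = -1/327 (I = 1/(-327) = -1/327 ≈ -0.0030581)
p(l, P) = (P + sqrt(2))/(152 + l) (p(l, P) = (P + sqrt(2))/(l + (5 + 147)) = (P + sqrt(2))/(l + 152) = (P + sqrt(2))/(152 + l))
(-2447/((-74984/19787)))/p(I, -82) = (-2447/((-74984/19787)))/(((-82 + sqrt(2))/(152 - 1/327))) = (-2447/((-74984*1/19787)))/(((-82 + sqrt(2))/(49703/327))) = (-2447/(-74984/19787))/((327*(-82 + sqrt(2))/49703)) = (-2447*(-19787/74984))/(-26814/49703 + 327*sqrt(2)/49703) = 48418789/(74984*(-26814/49703 + 327*sqrt(2)/49703))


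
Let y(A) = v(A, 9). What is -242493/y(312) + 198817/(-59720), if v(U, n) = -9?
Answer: 4826630869/179160 ≈ 26940.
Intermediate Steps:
y(A) = -9
-242493/y(312) + 198817/(-59720) = -242493/(-9) + 198817/(-59720) = -242493*(-1/9) + 198817*(-1/59720) = 80831/3 - 198817/59720 = 4826630869/179160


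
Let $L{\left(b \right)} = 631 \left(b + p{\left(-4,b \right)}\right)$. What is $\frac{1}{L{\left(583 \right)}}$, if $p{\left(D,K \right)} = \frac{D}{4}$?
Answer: $\frac{1}{367242} \approx 2.723 \cdot 10^{-6}$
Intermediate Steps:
$p{\left(D,K \right)} = \frac{D}{4}$ ($p{\left(D,K \right)} = D \frac{1}{4} = \frac{D}{4}$)
$L{\left(b \right)} = -631 + 631 b$ ($L{\left(b \right)} = 631 \left(b + \frac{1}{4} \left(-4\right)\right) = 631 \left(b - 1\right) = 631 \left(-1 + b\right) = -631 + 631 b$)
$\frac{1}{L{\left(583 \right)}} = \frac{1}{-631 + 631 \cdot 583} = \frac{1}{-631 + 367873} = \frac{1}{367242}$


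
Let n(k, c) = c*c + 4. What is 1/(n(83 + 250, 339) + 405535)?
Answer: 1/520460 ≈ 1.9214e-6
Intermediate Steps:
n(k, c) = 4 + c² (n(k, c) = c² + 4 = 4 + c²)
1/(n(83 + 250, 339) + 405535) = 1/((4 + 339²) + 405535) = 1/((4 + 114921) + 405535) = 1/(114925 + 405535) = 1/520460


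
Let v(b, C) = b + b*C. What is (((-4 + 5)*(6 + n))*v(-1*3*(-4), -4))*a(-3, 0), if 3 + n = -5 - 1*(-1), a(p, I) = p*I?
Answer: 0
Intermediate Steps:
a(p, I) = I*p
n = -7 (n = -3 + (-5 - 1*(-1)) = -3 + (-5 + 1) = -3 - 4 = -7)
v(b, C) = b + C*b
(((-4 + 5)*(6 + n))*v(-1*3*(-4), -4))*a(-3, 0) = (((-4 + 5)*(6 - 7))*((-1*3*(-4))*(1 - 4)))*(0*(-3)) = ((1*(-1))*(-3*(-4)*(-3)))*0 = -12*(-3)*0 = -1*(-36)*0 = 36*0 = 0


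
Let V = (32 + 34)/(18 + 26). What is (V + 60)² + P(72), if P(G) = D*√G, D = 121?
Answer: 15129/4 + 726*√2 ≈ 4809.0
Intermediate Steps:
V = 3/2 (V = 66/44 = 66*(1/44) = 3/2 ≈ 1.5000)
P(G) = 121*√G
(V + 60)² + P(72) = (3/2 + 60)² + 121*√72 = (123/2)² + 121*(6*√2) = 15129/4 + 726*√2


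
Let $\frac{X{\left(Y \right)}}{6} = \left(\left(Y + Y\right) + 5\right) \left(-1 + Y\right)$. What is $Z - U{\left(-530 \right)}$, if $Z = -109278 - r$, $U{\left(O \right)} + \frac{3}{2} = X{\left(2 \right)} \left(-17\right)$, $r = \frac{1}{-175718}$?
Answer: $- \frac{9520269451}{87859} \approx -1.0836 \cdot 10^{5}$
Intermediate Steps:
$r = - \frac{1}{175718} \approx -5.6909 \cdot 10^{-6}$
$X{\left(Y \right)} = 6 \left(-1 + Y\right) \left(5 + 2 Y\right)$ ($X{\left(Y \right)} = 6 \left(\left(Y + Y\right) + 5\right) \left(-1 + Y\right) = 6 \left(2 Y + 5\right) \left(-1 + Y\right) = 6 \left(5 + 2 Y\right) \left(-1 + Y\right) = 6 \left(-1 + Y\right) \left(5 + 2 Y\right)$)
$U{\left(O \right)} = - \frac{1839}{2}$ ($U{\left(O \right)} = - \frac{3}{2} + \left(-30 + 12 \cdot 2^{2} + 18 \cdot 2\right) \left(-17\right) = - \frac{3}{2} + \left(-30 + 12 \cdot 4 + 36\right) \left(-17\right) = - \frac{3}{2} + \left(-30 + 48 + 36\right) \left(-17\right) = - \frac{3}{2} + 54 \left(-17\right) = - \frac{3}{2} - 918 = - \frac{1839}{2}$)
$Z = - \frac{19202111603}{175718}$ ($Z = -109278 - - \frac{1}{175718} = -109278 + \frac{1}{175718} = - \frac{19202111603}{175718} \approx -1.0928 \cdot 10^{5}$)
$Z - U{\left(-530 \right)} = - \frac{19202111603}{175718} - - \frac{1839}{2} = - \frac{19202111603}{175718} + \frac{1839}{2} = - \frac{9520269451}{87859}$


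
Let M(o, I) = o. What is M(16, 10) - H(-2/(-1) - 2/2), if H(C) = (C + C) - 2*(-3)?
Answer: 8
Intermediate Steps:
H(C) = 6 + 2*C (H(C) = 2*C + 6 = 6 + 2*C)
M(16, 10) - H(-2/(-1) - 2/2) = 16 - (6 + 2*(-2/(-1) - 2/2)) = 16 - (6 + 2*(-2*(-1) - 2*½)) = 16 - (6 + 2*(2 - 1)) = 16 - (6 + 2*1) = 16 - (6 + 2) = 16 - 1*8 = 16 - 8 = 8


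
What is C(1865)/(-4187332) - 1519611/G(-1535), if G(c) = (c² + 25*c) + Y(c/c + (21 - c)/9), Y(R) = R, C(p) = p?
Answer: -57306949941643/87357020460380 ≈ -0.65601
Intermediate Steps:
G(c) = 10/3 + c² + 224*c/9 (G(c) = (c² + 25*c) + (c/c + (21 - c)/9) = (c² + 25*c) + (1 + (21 - c)*(⅑)) = (c² + 25*c) + (1 + (7/3 - c/9)) = (c² + 25*c) + (10/3 - c/9) = 10/3 + c² + 224*c/9)
C(1865)/(-4187332) - 1519611/G(-1535) = 1865/(-4187332) - 1519611/(10/3 + (-1535)² + (224/9)*(-1535)) = 1865*(-1/4187332) - 1519611/(10/3 + 2356225 - 343840/9) = -1865/4187332 - 1519611/20862215/9 = -1865/4187332 - 1519611*9/20862215 = -1865/4187332 - 13676499/20862215 = -57306949941643/87357020460380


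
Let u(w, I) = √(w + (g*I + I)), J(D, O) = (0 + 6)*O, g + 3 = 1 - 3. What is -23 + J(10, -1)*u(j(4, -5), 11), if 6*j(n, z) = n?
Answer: -23 - 2*I*√390 ≈ -23.0 - 39.497*I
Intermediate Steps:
g = -5 (g = -3 + (1 - 3) = -3 - 2 = -5)
J(D, O) = 6*O
j(n, z) = n/6
u(w, I) = √(w - 4*I) (u(w, I) = √(w + (-5*I + I)) = √(w - 4*I))
-23 + J(10, -1)*u(j(4, -5), 11) = -23 + (6*(-1))*√((⅙)*4 - 4*11) = -23 - 6*√(⅔ - 44) = -23 - 2*I*√390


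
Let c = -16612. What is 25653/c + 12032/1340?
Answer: 41375141/5565020 ≈ 7.4349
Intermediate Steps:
25653/c + 12032/1340 = 25653/(-16612) + 12032/1340 = 25653*(-1/16612) + 12032*(1/1340) = -25653/16612 + 3008/335 = 41375141/5565020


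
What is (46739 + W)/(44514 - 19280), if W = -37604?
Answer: 9135/25234 ≈ 0.36201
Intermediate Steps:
(46739 + W)/(44514 - 19280) = (46739 - 37604)/(44514 - 19280) = 9135/25234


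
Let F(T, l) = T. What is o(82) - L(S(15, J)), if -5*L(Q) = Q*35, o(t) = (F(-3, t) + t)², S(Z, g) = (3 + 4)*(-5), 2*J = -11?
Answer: 5996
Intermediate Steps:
J = -11/2 (J = (½)*(-11) = -11/2 ≈ -5.5000)
S(Z, g) = -35 (S(Z, g) = 7*(-5) = -35)
o(t) = (-3 + t)²
L(Q) = -7*Q (L(Q) = -Q*35/5 = -7*Q)
o(82) - L(S(15, J)) = (-3 + 82)² - (-7)*(-35) = 79² - 1*245 = 6241 - 245 = 5996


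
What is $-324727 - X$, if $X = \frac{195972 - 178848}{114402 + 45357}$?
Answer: $- \frac{17292692639}{53253} \approx -3.2473 \cdot 10^{5}$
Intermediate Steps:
$X = \frac{5708}{53253}$ ($X = \frac{17124}{159759} = 17124 \cdot \frac{1}{159759} = \frac{5708}{53253} \approx 0.10719$)
$-324727 - X = -324727 - \frac{5708}{53253} = - \frac{17292692639}{53253}$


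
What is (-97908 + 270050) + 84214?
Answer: 256356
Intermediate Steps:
(-97908 + 270050) + 84214 = 172142 + 84214 = 256356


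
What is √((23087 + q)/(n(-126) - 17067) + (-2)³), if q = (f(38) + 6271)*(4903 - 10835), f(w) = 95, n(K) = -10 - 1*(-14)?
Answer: 9*√7921344183/17063 ≈ 46.945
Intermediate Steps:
n(K) = 4 (n(K) = -10 + 14 = 4)
q = -37763112 (q = (95 + 6271)*(4903 - 10835) = 6366*(-5932) = -37763112)
√((23087 + q)/(n(-126) - 17067) + (-2)³) = √((23087 - 37763112)/(4 - 17067) + (-2)³) = √(-37740025/(-17063) - 8) = √(-37740025*(-1/17063) - 8) = √(37740025/17063 - 8) = √(37603521/17063) = 9*√7921344183/17063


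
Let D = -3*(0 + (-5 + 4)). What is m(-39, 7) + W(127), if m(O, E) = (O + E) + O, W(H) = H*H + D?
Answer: 16061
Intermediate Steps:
D = 3 (D = -3*(0 - 1) = -3*(-1) = 3)
W(H) = 3 + H**2 (W(H) = H*H + 3 = H**2 + 3 = 3 + H**2)
m(O, E) = E + 2*O (m(O, E) = (E + O) + O = E + 2*O)
m(-39, 7) + W(127) = (7 + 2*(-39)) + (3 + 127**2) = (7 - 78) + (3 + 16129) = -71 + 16132 = 16061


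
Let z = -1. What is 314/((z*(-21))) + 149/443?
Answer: 142231/9303 ≈ 15.289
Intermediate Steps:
314/((z*(-21))) + 149/443 = 314/((-1*(-21))) + 149/443 = 314/21 + 149*(1/443) = 314*(1/21) + 149/443 = 314/21 + 149/443 = 142231/9303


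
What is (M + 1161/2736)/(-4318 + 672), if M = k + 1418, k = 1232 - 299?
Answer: -714833/1108384 ≈ -0.64493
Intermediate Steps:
k = 933
M = 2351 (M = 933 + 1418 = 2351)
(M + 1161/2736)/(-4318 + 672) = (2351 + 1161/2736)/(-4318 + 672) = (2351 + 1161*(1/2736))/(-3646) = (2351 + 129/304)*(-1/3646) = (714833/304)*(-1/3646) = -714833/1108384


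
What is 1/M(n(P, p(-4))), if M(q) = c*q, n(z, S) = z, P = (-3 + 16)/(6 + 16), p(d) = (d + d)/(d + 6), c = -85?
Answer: -22/1105 ≈ -0.019910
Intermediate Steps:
p(d) = 2*d/(6 + d) (p(d) = (2*d)/(6 + d) = 2*d/(6 + d))
P = 13/22 ≈ 0.59091
M(q) = -85*q
1/M(n(P, p(-4))) = 1/(-85*13/22) = 1/(-1105/22) = -22/1105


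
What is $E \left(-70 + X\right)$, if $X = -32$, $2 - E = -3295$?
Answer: $-336294$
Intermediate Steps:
$E = 3297$ ($E = 2 - -3295 = 2 + 3295 = 3297$)
$E \left(-70 + X\right) = 3297 \left(-70 - 32\right) = 3297 \left(-102\right) = -336294$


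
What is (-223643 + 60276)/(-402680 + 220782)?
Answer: 163367/181898 ≈ 0.89812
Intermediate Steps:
(-223643 + 60276)/(-402680 + 220782) = -163367/(-181898) = -163367*(-1/181898) = 163367/181898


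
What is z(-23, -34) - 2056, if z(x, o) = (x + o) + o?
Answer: -2147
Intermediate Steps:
z(x, o) = x + 2*o (z(x, o) = (o + x) + o = x + 2*o)
z(-23, -34) - 2056 = (-23 + 2*(-34)) - 2056 = (-23 - 68) - 2056 = -91 - 2056 = -2147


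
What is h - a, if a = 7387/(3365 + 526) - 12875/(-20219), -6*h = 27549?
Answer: -722845069363/157344258 ≈ -4594.0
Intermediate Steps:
h = -9183/2 (h = -1/6*27549 = -9183/2 ≈ -4591.5)
a = 199454378/78672129 (a = 7387/3891 - 12875*(-1/20219) = 7387*(1/3891) + 12875/20219 = 7387/3891 + 12875/20219 = 199454378/78672129 ≈ 2.5353)
h - a = -9183/2 - 1*199454378/78672129 = -9183/2 - 199454378/78672129 = -722845069363/157344258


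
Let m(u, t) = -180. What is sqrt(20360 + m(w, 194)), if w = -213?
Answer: 2*sqrt(5045) ≈ 142.06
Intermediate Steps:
sqrt(20360 + m(w, 194)) = sqrt(20360 - 180) = sqrt(20180) = 2*sqrt(5045)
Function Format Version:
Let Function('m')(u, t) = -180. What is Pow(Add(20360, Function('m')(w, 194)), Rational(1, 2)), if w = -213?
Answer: Mul(2, Pow(5045, Rational(1, 2))) ≈ 142.06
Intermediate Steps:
Pow(Add(20360, Function('m')(w, 194)), Rational(1, 2)) = Pow(Add(20360, -180), Rational(1, 2)) = Pow(20180, Rational(1, 2)) = Mul(2, Pow(5045, Rational(1, 2)))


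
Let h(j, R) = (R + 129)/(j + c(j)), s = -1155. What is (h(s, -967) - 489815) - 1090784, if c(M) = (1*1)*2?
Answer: -1822429809/1153 ≈ -1.5806e+6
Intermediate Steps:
c(M) = 2 (c(M) = 1*2 = 2)
h(j, R) = (129 + R)/(2 + j) (h(j, R) = (R + 129)/(j + 2) = (129 + R)/(2 + j))
(h(s, -967) - 489815) - 1090784 = ((129 - 967)/(2 - 1155) - 489815) - 1090784 = (-838/(-1153) - 489815) - 1090784 = (-1/1153*(-838) - 489815) - 1090784 = (838/1153 - 489815) - 1090784 = -564755857/1153 - 1090784 = -1822429809/1153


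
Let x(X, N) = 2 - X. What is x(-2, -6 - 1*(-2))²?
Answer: 16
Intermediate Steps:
x(-2, -6 - 1*(-2))² = (2 - 1*(-2))² = (2 + 2)² = 4² = 16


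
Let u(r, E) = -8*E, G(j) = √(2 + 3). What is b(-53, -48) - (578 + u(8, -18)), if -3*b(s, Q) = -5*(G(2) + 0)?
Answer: -722 + 5*√5/3 ≈ -718.27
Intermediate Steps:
G(j) = √5
b(s, Q) = 5*√5/3 (b(s, Q) = -(-5)*(√5 + 0)/3 = -(-5)*√5/3 = 5*√5/3)
b(-53, -48) - (578 + u(8, -18)) = 5*√5/3 - (578 - 8*(-18)) = 5*√5/3 - (578 + 144) = 5*√5/3 - 1*722 = 5*√5/3 - 722 = -722 + 5*√5/3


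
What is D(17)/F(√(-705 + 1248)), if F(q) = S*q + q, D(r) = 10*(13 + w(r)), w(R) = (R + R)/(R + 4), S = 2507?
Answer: 1535*√543/14299362 ≈ 0.0025015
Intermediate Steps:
w(R) = 2*R/(4 + R) (w(R) = (2*R)/(4 + R) = 2*R/(4 + R))
D(r) = 130 + 20*r/(4 + r) (D(r) = 10*(13 + 2*r/(4 + r)) = 130 + 20*r/(4 + r))
F(q) = 2508*q (F(q) = 2507*q + q = 2508*q)
D(17)/F(√(-705 + 1248)) = (10*(52 + 15*17)/(4 + 17))/((2508*√(-705 + 1248))) = (10*(52 + 255)/21)/((2508*√543)) = (10*(1/21)*307)*(√543/1361844) = 3070*(√543/1361844)/21 = 1535*√543/14299362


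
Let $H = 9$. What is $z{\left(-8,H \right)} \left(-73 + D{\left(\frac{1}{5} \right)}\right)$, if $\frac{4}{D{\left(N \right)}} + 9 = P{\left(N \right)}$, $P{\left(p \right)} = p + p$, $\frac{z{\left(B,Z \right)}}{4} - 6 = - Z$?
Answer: $\frac{37908}{43} \approx 881.58$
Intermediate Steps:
$z{\left(B,Z \right)} = 24 - 4 Z$ ($z{\left(B,Z \right)} = 24 + 4 \left(- Z\right) = 24 - 4 Z$)
$P{\left(p \right)} = 2 p$
$D{\left(N \right)} = \frac{4}{-9 + 2 N}$
$z{\left(-8,H \right)} \left(-73 + D{\left(\frac{1}{5} \right)}\right) = \left(24 - 36\right) \left(-73 + \frac{4}{-9 + \frac{2}{5}}\right) = \left(24 - 36\right) \left(-73 + \frac{4}{-9 + 2 \cdot \frac{1}{5}}\right) = - 12 \left(-73 + \frac{4}{-9 + \frac{2}{5}}\right) = - 12 \left(-73 + \frac{4}{- \frac{43}{5}}\right) = - 12 \left(-73 + 4 \left(- \frac{5}{43}\right)\right) = - 12 \left(-73 - \frac{20}{43}\right) = \left(-12\right) \left(- \frac{3159}{43}\right) = \frac{37908}{43}$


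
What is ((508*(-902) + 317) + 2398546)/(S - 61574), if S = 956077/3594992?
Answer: -6976610439824/221357081331 ≈ -31.517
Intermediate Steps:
S = 956077/3594992 (S = 956077*(1/3594992) = 956077/3594992 ≈ 0.26595)
((508*(-902) + 317) + 2398546)/(S - 61574) = ((508*(-902) + 317) + 2398546)/(956077/3594992 - 61574) = ((-458216 + 317) + 2398546)/(-221357081331/3594992) = (-457899 + 2398546)*(-3594992/221357081331) = 1940647*(-3594992/221357081331) = -6976610439824/221357081331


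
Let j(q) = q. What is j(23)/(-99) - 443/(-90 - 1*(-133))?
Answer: -44846/4257 ≈ -10.535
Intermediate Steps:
j(23)/(-99) - 443/(-90 - 1*(-133)) = 23/(-99) - 443/(-90 - 1*(-133)) = 23*(-1/99) - 443/(-90 + 133) = -23/99 - 443/43 = -44846/4257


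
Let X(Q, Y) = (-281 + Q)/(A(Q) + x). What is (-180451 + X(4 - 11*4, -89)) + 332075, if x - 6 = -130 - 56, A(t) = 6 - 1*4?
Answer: 26989393/178 ≈ 1.5163e+5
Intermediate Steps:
A(t) = 2 (A(t) = 6 - 4 = 2)
x = -180 (x = 6 + (-130 - 56) = 6 - 186 = -180)
X(Q, Y) = 281/178 - Q/178 (X(Q, Y) = (-281 + Q)/(2 - 180) = (-281 + Q)/(-178) = (-281 + Q)*(-1/178) = 281/178 - Q/178)
(-180451 + X(4 - 11*4, -89)) + 332075 = (-180451 + (281/178 - (4 - 11*4)/178)) + 332075 = (-180451 + (281/178 - (4 - 44)/178)) + 332075 = (-180451 + (281/178 - 1/178*(-40))) + 332075 = (-180451 + (281/178 + 20/89)) + 332075 = (-180451 + 321/178) + 332075 = -32119957/178 + 332075 = 26989393/178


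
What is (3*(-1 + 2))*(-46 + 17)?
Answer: -87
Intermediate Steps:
(3*(-1 + 2))*(-46 + 17) = (3*1)*(-29) = 3*(-29) = -87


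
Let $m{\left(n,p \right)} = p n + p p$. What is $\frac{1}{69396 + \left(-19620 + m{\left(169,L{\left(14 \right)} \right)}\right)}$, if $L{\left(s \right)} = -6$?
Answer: $\frac{1}{48798} \approx 2.0493 \cdot 10^{-5}$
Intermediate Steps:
$m{\left(n,p \right)} = p^{2} + n p$ ($m{\left(n,p \right)} = n p + p^{2} = p^{2} + n p$)
$\frac{1}{69396 + \left(-19620 + m{\left(169,L{\left(14 \right)} \right)}\right)} = \frac{1}{69396 - \left(19620 + 6 \left(169 - 6\right)\right)} = \frac{1}{69396 - 20598} = \frac{1}{48798}$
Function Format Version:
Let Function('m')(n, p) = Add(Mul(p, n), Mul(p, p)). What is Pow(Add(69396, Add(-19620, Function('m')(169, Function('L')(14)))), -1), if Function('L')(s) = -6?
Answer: Rational(1, 48798) ≈ 2.0493e-5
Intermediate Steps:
Function('m')(n, p) = Add(Pow(p, 2), Mul(n, p)) (Function('m')(n, p) = Add(Mul(n, p), Pow(p, 2)) = Add(Pow(p, 2), Mul(n, p)))
Pow(Add(69396, Add(-19620, Function('m')(169, Function('L')(14)))), -1) = Pow(Add(69396, Add(-19620, Mul(-6, Add(169, -6)))), -1) = Pow(Add(69396, Add(-19620, Mul(-6, 163))), -1) = Pow(Add(69396, Add(-19620, -978)), -1) = Pow(Add(69396, -20598), -1) = Pow(48798, -1) = Rational(1, 48798)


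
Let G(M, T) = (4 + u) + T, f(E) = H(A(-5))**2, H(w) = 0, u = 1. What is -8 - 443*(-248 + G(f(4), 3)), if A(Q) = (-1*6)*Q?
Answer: 106312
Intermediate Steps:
A(Q) = -6*Q
f(E) = 0 (f(E) = 0**2 = 0)
G(M, T) = 5 + T (G(M, T) = (4 + 1) + T = 5 + T)
-8 - 443*(-248 + G(f(4), 3)) = -8 - 443*(-248 + (5 + 3)) = -8 - 443*(-248 + 8) = -8 - 443*(-240) = -8 + 106320 = 106312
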